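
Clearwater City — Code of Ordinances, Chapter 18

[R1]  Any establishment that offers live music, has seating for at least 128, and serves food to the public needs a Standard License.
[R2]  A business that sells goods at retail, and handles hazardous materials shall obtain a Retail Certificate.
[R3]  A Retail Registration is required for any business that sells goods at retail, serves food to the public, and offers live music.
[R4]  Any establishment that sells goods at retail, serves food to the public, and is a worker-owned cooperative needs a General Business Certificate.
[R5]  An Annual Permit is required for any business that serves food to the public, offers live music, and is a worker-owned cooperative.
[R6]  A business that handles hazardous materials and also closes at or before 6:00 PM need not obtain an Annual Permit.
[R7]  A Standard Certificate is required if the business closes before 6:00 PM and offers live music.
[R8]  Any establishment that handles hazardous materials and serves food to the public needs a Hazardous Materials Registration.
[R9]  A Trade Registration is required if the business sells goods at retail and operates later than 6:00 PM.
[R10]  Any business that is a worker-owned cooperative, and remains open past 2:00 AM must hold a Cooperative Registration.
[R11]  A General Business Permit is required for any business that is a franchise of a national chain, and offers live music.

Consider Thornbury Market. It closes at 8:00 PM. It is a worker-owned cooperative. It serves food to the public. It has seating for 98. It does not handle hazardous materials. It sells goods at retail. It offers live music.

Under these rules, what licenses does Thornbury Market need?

Annual Permit, General Business Certificate, Retail Registration, Trade Registration

[R1] offers live music; seating 98 < 128; serves food to the public → Standard License not required.
[R2] sells goods at retail; does not handle hazardous materials → Retail Certificate not required.
[R3] sells goods at retail; serves food to the public; offers live music → Retail Registration required.
[R4] sells goods at retail; serves food to the public; is a worker-owned cooperative → General Business Certificate required.
[R5] serves food to the public; offers live music; is a worker-owned cooperative → Annual Permit required.
[R6] does not handle hazardous materials; closes 8:00 PM, after 6:00 PM → Annual Permit exemption does not apply.
[R7] closes 8:00 PM, after 6:00 PM; offers live music → Standard Certificate not required.
[R8] does not handle hazardous materials; serves food to the public → Hazardous Materials Registration not required.
[R9] sells goods at retail; closes 8:00 PM, after 6:00 PM → Trade Registration required.
[R10] is a worker-owned cooperative; closes 8:00 PM, at/before 2:00 AM → Cooperative Registration not required.
[R11] is a worker-owned cooperative (not: is a franchise of a national chain); offers live music → General Business Permit not required.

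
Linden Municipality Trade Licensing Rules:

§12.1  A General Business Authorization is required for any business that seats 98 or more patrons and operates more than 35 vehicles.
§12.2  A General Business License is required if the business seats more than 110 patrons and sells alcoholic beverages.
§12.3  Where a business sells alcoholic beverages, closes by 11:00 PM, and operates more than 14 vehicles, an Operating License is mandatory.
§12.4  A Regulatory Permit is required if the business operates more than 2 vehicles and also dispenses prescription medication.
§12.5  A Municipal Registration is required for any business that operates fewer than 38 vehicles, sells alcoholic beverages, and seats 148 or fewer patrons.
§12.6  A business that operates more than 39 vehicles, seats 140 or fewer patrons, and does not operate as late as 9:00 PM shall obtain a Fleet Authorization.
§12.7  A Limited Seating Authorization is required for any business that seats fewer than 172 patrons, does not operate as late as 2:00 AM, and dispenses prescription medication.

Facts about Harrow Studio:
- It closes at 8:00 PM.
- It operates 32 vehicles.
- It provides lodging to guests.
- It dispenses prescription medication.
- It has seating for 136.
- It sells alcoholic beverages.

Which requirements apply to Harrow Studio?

§12.1 seating 136 ≥ 98; vehicles 32 ≤ 35 → General Business Authorization not required.
§12.2 seating 136 > 110; sells alcoholic beverages → General Business License required.
§12.3 sells alcoholic beverages; closes 8:00 PM, at/before 11:00 PM; vehicles 32 > 14 → Operating License required.
§12.4 vehicles 32 > 2; dispenses prescription medication → Regulatory Permit required.
§12.5 vehicles 32 < 38; sells alcoholic beverages; seating 136 ≤ 148 → Municipal Registration required.
§12.6 vehicles 32 ≤ 39; seating 136 ≤ 140; closes 8:00 PM, at/before 9:00 PM → Fleet Authorization not required.
§12.7 seating 136 < 172; closes 8:00 PM, at/before 2:00 AM; dispenses prescription medication → Limited Seating Authorization required.

General Business License, Limited Seating Authorization, Municipal Registration, Operating License, Regulatory Permit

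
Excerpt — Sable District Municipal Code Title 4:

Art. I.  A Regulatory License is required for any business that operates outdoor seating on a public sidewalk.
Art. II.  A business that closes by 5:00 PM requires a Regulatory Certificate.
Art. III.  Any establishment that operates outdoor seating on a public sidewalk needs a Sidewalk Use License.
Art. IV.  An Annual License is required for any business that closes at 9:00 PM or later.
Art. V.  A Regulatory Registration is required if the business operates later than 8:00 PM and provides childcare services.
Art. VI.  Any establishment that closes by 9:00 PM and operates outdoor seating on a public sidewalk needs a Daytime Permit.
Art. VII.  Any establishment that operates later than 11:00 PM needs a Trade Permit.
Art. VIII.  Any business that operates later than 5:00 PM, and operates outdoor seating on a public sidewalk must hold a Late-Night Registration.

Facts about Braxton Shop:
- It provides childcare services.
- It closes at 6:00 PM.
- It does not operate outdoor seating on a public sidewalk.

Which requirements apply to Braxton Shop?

None

Art. I. does not operate outdoor seating on a public sidewalk → Regulatory License not required.
Art. II. closes 6:00 PM, after 5:00 PM → Regulatory Certificate not required.
Art. III. does not operate outdoor seating on a public sidewalk → Sidewalk Use License not required.
Art. IV. closes 6:00 PM, at/before 9:00 PM → Annual License not required.
Art. V. closes 6:00 PM, at/before 8:00 PM; provides childcare services → Regulatory Registration not required.
Art. VI. closes 6:00 PM, at/before 9:00 PM; does not operate outdoor seating on a public sidewalk → Daytime Permit not required.
Art. VII. closes 6:00 PM, at/before 11:00 PM → Trade Permit not required.
Art. VIII. closes 6:00 PM, after 5:00 PM; does not operate outdoor seating on a public sidewalk → Late-Night Registration not required.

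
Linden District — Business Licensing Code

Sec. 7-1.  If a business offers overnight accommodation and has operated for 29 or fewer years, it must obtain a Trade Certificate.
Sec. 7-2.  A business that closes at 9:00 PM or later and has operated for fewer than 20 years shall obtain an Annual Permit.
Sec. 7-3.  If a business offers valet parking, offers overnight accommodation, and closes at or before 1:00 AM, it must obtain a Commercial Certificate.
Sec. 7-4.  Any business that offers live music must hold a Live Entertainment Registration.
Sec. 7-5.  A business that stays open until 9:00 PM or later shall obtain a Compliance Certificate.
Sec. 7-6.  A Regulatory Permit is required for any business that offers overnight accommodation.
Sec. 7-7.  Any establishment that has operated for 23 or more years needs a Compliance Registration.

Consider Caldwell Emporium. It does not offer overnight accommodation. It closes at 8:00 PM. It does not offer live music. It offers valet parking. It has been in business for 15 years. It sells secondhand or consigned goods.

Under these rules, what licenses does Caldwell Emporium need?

Sec. 7-1. does not offer overnight accommodation; years in business 15 ≤ 29 → Trade Certificate not required.
Sec. 7-2. closes 8:00 PM, at/before 9:00 PM; years in business 15 < 20 → Annual Permit not required.
Sec. 7-3. offers valet parking; does not offer overnight accommodation; closes 8:00 PM, at/before 1:00 AM → Commercial Certificate not required.
Sec. 7-4. does not offer live music → Live Entertainment Registration not required.
Sec. 7-5. closes 8:00 PM, at/before 9:00 PM → Compliance Certificate not required.
Sec. 7-6. does not offer overnight accommodation → Regulatory Permit not required.
Sec. 7-7. years in business 15 < 23 → Compliance Registration not required.

None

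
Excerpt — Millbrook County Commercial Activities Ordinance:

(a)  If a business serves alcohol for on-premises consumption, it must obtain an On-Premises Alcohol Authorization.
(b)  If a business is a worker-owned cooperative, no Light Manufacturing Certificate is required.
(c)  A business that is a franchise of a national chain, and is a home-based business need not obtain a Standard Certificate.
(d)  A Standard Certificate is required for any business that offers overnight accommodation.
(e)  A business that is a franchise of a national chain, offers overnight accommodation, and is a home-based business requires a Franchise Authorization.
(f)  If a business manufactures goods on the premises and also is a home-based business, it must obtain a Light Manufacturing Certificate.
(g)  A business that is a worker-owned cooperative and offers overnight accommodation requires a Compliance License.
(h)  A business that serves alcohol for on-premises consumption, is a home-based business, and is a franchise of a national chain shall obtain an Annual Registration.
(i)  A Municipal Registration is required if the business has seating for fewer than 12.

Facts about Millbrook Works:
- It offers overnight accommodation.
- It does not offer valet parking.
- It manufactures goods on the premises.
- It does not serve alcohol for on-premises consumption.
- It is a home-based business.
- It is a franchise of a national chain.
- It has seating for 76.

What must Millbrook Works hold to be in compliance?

(a) does not serve alcohol for on-premises consumption → On-Premises Alcohol Authorization not required.
(b) is a franchise of a national chain (not: is a worker-owned cooperative) → Light Manufacturing Certificate exemption does not apply.
(c) is a franchise of a national chain; is a home-based business → exempt from Standard Certificate.
(d) offers overnight accommodation → Standard Certificate required.
(e) is a franchise of a national chain; offers overnight accommodation; is a home-based business → Franchise Authorization required.
(f) manufactures goods on the premises; is a home-based business → Light Manufacturing Certificate required.
(g) is a franchise of a national chain (not: is a worker-owned cooperative); offers overnight accommodation → Compliance License not required.
(h) does not serve alcohol for on-premises consumption; is a home-based business; is a franchise of a national chain → Annual Registration not required.
(i) seating 76 ≥ 12 → Municipal Registration not required.

Franchise Authorization, Light Manufacturing Certificate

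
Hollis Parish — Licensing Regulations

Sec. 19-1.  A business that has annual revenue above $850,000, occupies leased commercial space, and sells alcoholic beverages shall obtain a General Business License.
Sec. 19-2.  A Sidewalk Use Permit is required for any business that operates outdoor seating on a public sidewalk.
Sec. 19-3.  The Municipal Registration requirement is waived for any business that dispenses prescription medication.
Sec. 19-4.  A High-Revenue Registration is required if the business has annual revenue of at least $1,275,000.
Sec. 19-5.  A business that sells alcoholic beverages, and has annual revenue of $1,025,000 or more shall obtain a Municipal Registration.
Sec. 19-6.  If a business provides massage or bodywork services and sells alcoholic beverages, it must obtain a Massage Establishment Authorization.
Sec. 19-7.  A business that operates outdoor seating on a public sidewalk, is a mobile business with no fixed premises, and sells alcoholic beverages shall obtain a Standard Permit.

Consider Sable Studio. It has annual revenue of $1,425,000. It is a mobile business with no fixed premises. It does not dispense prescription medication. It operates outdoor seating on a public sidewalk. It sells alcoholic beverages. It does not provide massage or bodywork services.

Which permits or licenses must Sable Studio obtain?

Sec. 19-1. revenue $1,425,000 > $850,000; is a mobile business with no fixed premises (not: occupies leased commercial space); sells alcoholic beverages → General Business License not required.
Sec. 19-2. operates outdoor seating on a public sidewalk → Sidewalk Use Permit required.
Sec. 19-3. does not dispense prescription medication → Municipal Registration exemption does not apply.
Sec. 19-4. revenue $1,425,000 ≥ $1,275,000 → High-Revenue Registration required.
Sec. 19-5. sells alcoholic beverages; revenue $1,425,000 ≥ $1,025,000 → Municipal Registration required.
Sec. 19-6. does not provide massage or bodywork services; sells alcoholic beverages → Massage Establishment Authorization not required.
Sec. 19-7. operates outdoor seating on a public sidewalk; is a mobile business with no fixed premises; sells alcoholic beverages → Standard Permit required.

High-Revenue Registration, Municipal Registration, Sidewalk Use Permit, Standard Permit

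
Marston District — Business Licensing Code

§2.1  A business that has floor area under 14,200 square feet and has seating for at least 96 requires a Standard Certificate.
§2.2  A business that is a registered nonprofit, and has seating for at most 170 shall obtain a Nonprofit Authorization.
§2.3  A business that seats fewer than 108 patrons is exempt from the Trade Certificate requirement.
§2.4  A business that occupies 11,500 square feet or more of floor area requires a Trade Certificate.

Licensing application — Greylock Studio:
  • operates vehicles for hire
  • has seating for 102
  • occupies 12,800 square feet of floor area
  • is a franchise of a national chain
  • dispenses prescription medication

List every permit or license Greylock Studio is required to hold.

Standard Certificate

§2.1 floor area 12,800 square feet < 14,200 square feet; seating 102 ≥ 96 → Standard Certificate required.
§2.2 is a franchise of a national chain (not: is a registered nonprofit); seating 102 ≤ 170 → Nonprofit Authorization not required.
§2.3 seating 102 < 108 → exempt from Trade Certificate.
§2.4 floor area 12,800 square feet ≥ 11,500 square feet → Trade Certificate required.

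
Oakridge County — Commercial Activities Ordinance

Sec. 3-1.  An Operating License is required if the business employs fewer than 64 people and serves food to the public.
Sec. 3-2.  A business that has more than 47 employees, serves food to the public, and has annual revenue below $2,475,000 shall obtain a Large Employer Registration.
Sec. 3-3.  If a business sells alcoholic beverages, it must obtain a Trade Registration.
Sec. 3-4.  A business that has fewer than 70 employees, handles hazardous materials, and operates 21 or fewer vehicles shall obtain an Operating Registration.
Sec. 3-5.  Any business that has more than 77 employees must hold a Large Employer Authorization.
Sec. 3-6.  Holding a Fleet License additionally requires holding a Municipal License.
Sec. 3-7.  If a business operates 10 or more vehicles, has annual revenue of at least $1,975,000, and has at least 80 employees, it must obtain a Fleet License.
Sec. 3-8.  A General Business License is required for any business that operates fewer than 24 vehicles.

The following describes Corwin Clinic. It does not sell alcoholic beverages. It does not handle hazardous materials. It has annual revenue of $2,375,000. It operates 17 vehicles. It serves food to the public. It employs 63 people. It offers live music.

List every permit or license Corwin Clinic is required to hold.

Sec. 3-1. employees 63 < 64; serves food to the public → Operating License required.
Sec. 3-2. employees 63 > 47; serves food to the public; revenue $2,375,000 < $2,475,000 → Large Employer Registration required.
Sec. 3-3. does not sell alcoholic beverages → Trade Registration not required.
Sec. 3-4. employees 63 < 70; does not handle hazardous materials; vehicles 17 ≤ 21 → Operating Registration not required.
Sec. 3-5. employees 63 ≤ 77 → Large Employer Authorization not required.
Sec. 3-6. Fleet License is not required → no effect.
Sec. 3-7. vehicles 17 ≥ 10; revenue $2,375,000 ≥ $1,975,000; employees 63 < 80 → Fleet License not required.
Sec. 3-8. vehicles 17 < 24 → General Business License required.

General Business License, Large Employer Registration, Operating License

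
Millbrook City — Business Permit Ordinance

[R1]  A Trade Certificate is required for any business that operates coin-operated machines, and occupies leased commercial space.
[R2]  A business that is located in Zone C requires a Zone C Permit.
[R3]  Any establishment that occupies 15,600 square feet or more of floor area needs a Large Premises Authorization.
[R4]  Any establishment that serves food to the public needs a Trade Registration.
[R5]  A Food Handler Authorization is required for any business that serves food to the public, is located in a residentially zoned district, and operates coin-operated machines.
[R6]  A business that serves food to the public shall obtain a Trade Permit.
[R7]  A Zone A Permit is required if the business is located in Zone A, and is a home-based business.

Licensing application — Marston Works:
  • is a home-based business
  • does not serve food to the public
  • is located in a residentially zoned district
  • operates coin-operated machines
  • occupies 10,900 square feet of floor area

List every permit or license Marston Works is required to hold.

None

[R1] operates coin-operated machines; is a home-based business (not: occupies leased commercial space) → Trade Certificate not required.
[R2] is located in a residentially zoned district (not: is located in Zone C) → Zone C Permit not required.
[R3] floor area 10,900 square feet < 15,600 square feet → Large Premises Authorization not required.
[R4] does not serve food to the public → Trade Registration not required.
[R5] does not serve food to the public; is located in a residentially zoned district; operates coin-operated machines → Food Handler Authorization not required.
[R6] does not serve food to the public → Trade Permit not required.
[R7] is located in a residentially zoned district (not: is located in Zone A); is a home-based business → Zone A Permit not required.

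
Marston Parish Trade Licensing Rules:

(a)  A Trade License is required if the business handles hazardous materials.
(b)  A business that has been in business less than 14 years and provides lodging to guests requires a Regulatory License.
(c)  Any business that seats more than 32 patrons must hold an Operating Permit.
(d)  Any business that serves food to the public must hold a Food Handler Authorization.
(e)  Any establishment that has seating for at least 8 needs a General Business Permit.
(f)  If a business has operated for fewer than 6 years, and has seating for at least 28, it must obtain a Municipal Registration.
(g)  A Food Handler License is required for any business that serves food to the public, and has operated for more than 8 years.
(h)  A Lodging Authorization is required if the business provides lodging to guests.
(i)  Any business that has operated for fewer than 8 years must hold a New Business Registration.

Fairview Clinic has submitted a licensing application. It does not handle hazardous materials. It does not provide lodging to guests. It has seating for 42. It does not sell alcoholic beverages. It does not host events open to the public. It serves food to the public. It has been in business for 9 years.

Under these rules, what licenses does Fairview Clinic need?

(a) does not handle hazardous materials → Trade License not required.
(b) years in business 9 < 14; does not provide lodging to guests → Regulatory License not required.
(c) seating 42 > 32 → Operating Permit required.
(d) serves food to the public → Food Handler Authorization required.
(e) seating 42 ≥ 8 → General Business Permit required.
(f) years in business 9 ≥ 6; seating 42 ≥ 28 → Municipal Registration not required.
(g) serves food to the public; years in business 9 > 8 → Food Handler License required.
(h) does not provide lodging to guests → Lodging Authorization not required.
(i) years in business 9 ≥ 8 → New Business Registration not required.

Food Handler Authorization, Food Handler License, General Business Permit, Operating Permit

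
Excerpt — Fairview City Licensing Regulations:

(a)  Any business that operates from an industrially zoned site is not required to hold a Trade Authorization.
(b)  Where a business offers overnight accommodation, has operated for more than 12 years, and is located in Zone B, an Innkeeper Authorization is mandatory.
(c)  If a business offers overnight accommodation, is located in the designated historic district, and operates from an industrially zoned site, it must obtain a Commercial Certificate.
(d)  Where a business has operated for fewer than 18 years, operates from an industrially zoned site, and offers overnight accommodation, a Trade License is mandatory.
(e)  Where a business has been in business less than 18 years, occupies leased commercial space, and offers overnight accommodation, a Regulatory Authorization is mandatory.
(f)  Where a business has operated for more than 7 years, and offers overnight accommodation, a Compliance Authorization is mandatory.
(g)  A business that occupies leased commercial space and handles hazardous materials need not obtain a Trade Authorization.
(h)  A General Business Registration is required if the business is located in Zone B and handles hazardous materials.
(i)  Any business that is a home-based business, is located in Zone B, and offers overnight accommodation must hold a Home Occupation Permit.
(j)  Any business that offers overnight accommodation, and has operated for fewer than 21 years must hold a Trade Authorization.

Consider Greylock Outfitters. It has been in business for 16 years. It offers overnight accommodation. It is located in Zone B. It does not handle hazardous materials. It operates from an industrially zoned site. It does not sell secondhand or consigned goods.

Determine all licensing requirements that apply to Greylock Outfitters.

Compliance Authorization, Innkeeper Authorization, Trade License

(a) operates from an industrially zoned site → exempt from Trade Authorization.
(b) offers overnight accommodation; years in business 16 > 12; is located in Zone B → Innkeeper Authorization required.
(c) offers overnight accommodation; is located in Zone B (not: is located in the designated historic district); operates from an industrially zoned site → Commercial Certificate not required.
(d) years in business 16 < 18; operates from an industrially zoned site; offers overnight accommodation → Trade License required.
(e) years in business 16 < 18; operates from an industrially zoned site (not: occupies leased commercial space); offers overnight accommodation → Regulatory Authorization not required.
(f) years in business 16 > 7; offers overnight accommodation → Compliance Authorization required.
(g) operates from an industrially zoned site (not: occupies leased commercial space); does not handle hazardous materials → Trade Authorization exemption does not apply.
(h) is located in Zone B; does not handle hazardous materials → General Business Registration not required.
(i) operates from an industrially zoned site (not: is a home-based business); is located in Zone B; offers overnight accommodation → Home Occupation Permit not required.
(j) offers overnight accommodation; years in business 16 < 21 → Trade Authorization required.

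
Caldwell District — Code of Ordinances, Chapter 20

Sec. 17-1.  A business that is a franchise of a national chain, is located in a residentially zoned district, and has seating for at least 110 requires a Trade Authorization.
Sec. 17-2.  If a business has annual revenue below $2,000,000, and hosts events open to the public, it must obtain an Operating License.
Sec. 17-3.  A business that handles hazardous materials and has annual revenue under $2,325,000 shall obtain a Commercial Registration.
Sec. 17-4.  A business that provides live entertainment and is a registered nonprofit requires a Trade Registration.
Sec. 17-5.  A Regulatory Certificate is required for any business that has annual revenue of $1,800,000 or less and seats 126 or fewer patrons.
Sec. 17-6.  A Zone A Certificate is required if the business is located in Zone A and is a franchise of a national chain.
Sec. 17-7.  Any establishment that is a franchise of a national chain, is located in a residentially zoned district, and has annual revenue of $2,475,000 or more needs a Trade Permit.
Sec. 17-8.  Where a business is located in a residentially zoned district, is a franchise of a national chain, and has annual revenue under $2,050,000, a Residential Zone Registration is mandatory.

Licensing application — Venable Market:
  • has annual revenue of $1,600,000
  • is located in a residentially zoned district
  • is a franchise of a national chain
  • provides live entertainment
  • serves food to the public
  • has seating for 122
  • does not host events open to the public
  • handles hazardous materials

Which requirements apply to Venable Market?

Commercial Registration, Regulatory Certificate, Residential Zone Registration, Trade Authorization

Sec. 17-1. is a franchise of a national chain; is located in a residentially zoned district; seating 122 ≥ 110 → Trade Authorization required.
Sec. 17-2. revenue $1,600,000 < $2,000,000; does not host events open to the public → Operating License not required.
Sec. 17-3. handles hazardous materials; revenue $1,600,000 < $2,325,000 → Commercial Registration required.
Sec. 17-4. provides live entertainment; is a franchise of a national chain (not: is a registered nonprofit) → Trade Registration not required.
Sec. 17-5. revenue $1,600,000 ≤ $1,800,000; seating 122 ≤ 126 → Regulatory Certificate required.
Sec. 17-6. is located in a residentially zoned district (not: is located in Zone A); is a franchise of a national chain → Zone A Certificate not required.
Sec. 17-7. is a franchise of a national chain; is located in a residentially zoned district; revenue $1,600,000 < $2,475,000 → Trade Permit not required.
Sec. 17-8. is located in a residentially zoned district; is a franchise of a national chain; revenue $1,600,000 < $2,050,000 → Residential Zone Registration required.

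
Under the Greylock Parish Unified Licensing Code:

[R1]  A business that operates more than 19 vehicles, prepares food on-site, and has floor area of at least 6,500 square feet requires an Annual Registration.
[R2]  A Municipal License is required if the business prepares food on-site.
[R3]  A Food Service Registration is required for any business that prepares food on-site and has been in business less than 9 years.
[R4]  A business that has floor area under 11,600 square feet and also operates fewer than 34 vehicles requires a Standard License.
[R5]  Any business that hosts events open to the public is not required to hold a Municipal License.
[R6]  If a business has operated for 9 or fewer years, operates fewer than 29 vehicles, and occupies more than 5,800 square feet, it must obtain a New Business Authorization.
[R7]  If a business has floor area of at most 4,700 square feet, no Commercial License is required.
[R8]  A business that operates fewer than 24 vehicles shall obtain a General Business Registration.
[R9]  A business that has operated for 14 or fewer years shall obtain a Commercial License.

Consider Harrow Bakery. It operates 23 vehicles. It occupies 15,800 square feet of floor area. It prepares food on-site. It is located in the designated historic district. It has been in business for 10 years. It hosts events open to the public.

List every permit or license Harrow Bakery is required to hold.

[R1] vehicles 23 > 19; prepares food on-site; floor area 15,800 square feet ≥ 6,500 square feet → Annual Registration required.
[R2] prepares food on-site → Municipal License required.
[R3] prepares food on-site; years in business 10 ≥ 9 → Food Service Registration not required.
[R4] floor area 15,800 square feet ≥ 11,600 square feet; vehicles 23 < 34 → Standard License not required.
[R5] hosts events open to the public → exempt from Municipal License.
[R6] years in business 10 > 9; vehicles 23 < 29; floor area 15,800 square feet > 5,800 square feet → New Business Authorization not required.
[R7] floor area 15,800 square feet > 4,700 square feet → Commercial License exemption does not apply.
[R8] vehicles 23 < 24 → General Business Registration required.
[R9] years in business 10 ≤ 14 → Commercial License required.

Annual Registration, Commercial License, General Business Registration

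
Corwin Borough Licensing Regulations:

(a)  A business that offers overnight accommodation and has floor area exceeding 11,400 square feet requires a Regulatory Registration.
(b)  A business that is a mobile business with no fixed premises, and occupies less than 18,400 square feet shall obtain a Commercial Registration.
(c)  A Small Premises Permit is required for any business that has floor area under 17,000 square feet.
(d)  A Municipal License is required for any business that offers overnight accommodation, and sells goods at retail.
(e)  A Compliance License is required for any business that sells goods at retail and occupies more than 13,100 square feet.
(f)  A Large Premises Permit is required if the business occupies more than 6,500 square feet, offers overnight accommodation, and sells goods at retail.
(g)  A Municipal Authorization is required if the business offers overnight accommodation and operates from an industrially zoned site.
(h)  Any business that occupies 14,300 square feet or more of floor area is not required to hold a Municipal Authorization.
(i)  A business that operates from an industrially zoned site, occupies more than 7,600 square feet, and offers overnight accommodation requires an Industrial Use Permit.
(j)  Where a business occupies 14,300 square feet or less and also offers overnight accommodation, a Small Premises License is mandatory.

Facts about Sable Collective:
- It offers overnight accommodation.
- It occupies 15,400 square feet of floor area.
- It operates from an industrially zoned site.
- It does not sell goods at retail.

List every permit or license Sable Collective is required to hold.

(a) offers overnight accommodation; floor area 15,400 square feet > 11,400 square feet → Regulatory Registration required.
(b) operates from an industrially zoned site (not: is a mobile business with no fixed premises); floor area 15,400 square feet < 18,400 square feet → Commercial Registration not required.
(c) floor area 15,400 square feet < 17,000 square feet → Small Premises Permit required.
(d) offers overnight accommodation; does not sell goods at retail → Municipal License not required.
(e) does not sell goods at retail; floor area 15,400 square feet > 13,100 square feet → Compliance License not required.
(f) floor area 15,400 square feet > 6,500 square feet; offers overnight accommodation; does not sell goods at retail → Large Premises Permit not required.
(g) offers overnight accommodation; operates from an industrially zoned site → Municipal Authorization required.
(h) floor area 15,400 square feet ≥ 14,300 square feet → exempt from Municipal Authorization.
(i) operates from an industrially zoned site; floor area 15,400 square feet > 7,600 square feet; offers overnight accommodation → Industrial Use Permit required.
(j) floor area 15,400 square feet > 14,300 square feet; offers overnight accommodation → Small Premises License not required.

Industrial Use Permit, Regulatory Registration, Small Premises Permit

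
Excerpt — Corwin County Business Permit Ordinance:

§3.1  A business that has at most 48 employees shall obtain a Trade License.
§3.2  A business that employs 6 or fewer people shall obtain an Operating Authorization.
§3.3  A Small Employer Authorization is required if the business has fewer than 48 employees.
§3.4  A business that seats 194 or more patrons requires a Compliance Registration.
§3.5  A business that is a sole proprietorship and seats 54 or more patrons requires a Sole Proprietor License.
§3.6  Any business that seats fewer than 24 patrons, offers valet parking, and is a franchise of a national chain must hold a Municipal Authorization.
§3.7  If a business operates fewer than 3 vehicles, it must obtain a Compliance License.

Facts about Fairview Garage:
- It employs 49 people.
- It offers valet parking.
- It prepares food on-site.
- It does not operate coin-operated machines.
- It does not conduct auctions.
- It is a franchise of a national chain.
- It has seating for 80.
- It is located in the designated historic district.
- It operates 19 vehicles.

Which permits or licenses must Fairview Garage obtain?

None

§3.1 employees 49 > 48 → Trade License not required.
§3.2 employees 49 > 6 → Operating Authorization not required.
§3.3 employees 49 ≥ 48 → Small Employer Authorization not required.
§3.4 seating 80 < 194 → Compliance Registration not required.
§3.5 is a franchise of a national chain (not: is a sole proprietorship); seating 80 ≥ 54 → Sole Proprietor License not required.
§3.6 seating 80 ≥ 24; offers valet parking; is a franchise of a national chain → Municipal Authorization not required.
§3.7 vehicles 19 ≥ 3 → Compliance License not required.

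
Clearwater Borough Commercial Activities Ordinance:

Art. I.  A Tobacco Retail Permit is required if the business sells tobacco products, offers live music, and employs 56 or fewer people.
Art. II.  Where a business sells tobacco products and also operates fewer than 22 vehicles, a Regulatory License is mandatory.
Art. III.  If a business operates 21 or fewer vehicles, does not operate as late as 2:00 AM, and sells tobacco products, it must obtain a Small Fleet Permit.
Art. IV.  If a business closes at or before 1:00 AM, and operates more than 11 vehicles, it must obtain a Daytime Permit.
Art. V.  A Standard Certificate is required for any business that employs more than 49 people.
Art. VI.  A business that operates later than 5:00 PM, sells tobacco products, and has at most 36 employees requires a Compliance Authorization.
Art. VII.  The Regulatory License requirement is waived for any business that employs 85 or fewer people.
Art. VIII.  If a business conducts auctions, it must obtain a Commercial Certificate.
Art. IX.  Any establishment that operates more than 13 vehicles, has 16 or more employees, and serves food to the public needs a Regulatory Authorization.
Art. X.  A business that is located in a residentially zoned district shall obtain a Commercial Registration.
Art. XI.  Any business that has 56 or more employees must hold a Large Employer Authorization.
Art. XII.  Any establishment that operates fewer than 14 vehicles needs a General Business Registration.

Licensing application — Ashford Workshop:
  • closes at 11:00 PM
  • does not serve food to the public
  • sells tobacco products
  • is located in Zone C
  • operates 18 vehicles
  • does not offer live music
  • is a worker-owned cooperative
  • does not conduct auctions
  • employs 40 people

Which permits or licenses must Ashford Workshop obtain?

Art. I. sells tobacco products; does not offer live music; employees 40 ≤ 56 → Tobacco Retail Permit not required.
Art. II. sells tobacco products; vehicles 18 < 22 → Regulatory License required.
Art. III. vehicles 18 ≤ 21; closes 11:00 PM, at/before 2:00 AM; sells tobacco products → Small Fleet Permit required.
Art. IV. closes 11:00 PM, at/before 1:00 AM; vehicles 18 > 11 → Daytime Permit required.
Art. V. employees 40 ≤ 49 → Standard Certificate not required.
Art. VI. closes 11:00 PM, after 5:00 PM; sells tobacco products; employees 40 > 36 → Compliance Authorization not required.
Art. VII. employees 40 ≤ 85 → exempt from Regulatory License.
Art. VIII. does not conduct auctions → Commercial Certificate not required.
Art. IX. vehicles 18 > 13; employees 40 ≥ 16; does not serve food to the public → Regulatory Authorization not required.
Art. X. is located in Zone C (not: is located in a residentially zoned district) → Commercial Registration not required.
Art. XI. employees 40 < 56 → Large Employer Authorization not required.
Art. XII. vehicles 18 ≥ 14 → General Business Registration not required.

Daytime Permit, Small Fleet Permit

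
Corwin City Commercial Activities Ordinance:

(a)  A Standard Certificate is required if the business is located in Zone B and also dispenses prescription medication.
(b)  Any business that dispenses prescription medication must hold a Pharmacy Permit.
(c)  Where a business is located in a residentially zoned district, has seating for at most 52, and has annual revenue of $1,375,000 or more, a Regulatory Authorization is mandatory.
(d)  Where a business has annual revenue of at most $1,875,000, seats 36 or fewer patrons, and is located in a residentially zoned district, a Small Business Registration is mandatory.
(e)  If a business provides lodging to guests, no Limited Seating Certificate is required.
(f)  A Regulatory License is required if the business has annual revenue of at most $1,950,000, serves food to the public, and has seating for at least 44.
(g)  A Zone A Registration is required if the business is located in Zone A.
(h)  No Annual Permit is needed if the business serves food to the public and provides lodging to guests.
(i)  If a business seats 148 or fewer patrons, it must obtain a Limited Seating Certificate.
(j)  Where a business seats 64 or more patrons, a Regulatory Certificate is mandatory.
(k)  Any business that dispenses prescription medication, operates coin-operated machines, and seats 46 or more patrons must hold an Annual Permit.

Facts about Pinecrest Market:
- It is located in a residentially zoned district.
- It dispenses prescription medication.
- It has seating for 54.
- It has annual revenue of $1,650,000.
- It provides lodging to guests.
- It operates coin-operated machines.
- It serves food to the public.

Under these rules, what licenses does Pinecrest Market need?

Pharmacy Permit, Regulatory License

(a) is located in a residentially zoned district (not: is located in Zone B); dispenses prescription medication → Standard Certificate not required.
(b) dispenses prescription medication → Pharmacy Permit required.
(c) is located in a residentially zoned district; seating 54 > 52; revenue $1,650,000 ≥ $1,375,000 → Regulatory Authorization not required.
(d) revenue $1,650,000 ≤ $1,875,000; seating 54 > 36; is located in a residentially zoned district → Small Business Registration not required.
(e) provides lodging to guests → exempt from Limited Seating Certificate.
(f) revenue $1,650,000 ≤ $1,950,000; serves food to the public; seating 54 ≥ 44 → Regulatory License required.
(g) is located in a residentially zoned district (not: is located in Zone A) → Zone A Registration not required.
(h) serves food to the public; provides lodging to guests → exempt from Annual Permit.
(i) seating 54 ≤ 148 → Limited Seating Certificate required.
(j) seating 54 < 64 → Regulatory Certificate not required.
(k) dispenses prescription medication; operates coin-operated machines; seating 54 ≥ 46 → Annual Permit required.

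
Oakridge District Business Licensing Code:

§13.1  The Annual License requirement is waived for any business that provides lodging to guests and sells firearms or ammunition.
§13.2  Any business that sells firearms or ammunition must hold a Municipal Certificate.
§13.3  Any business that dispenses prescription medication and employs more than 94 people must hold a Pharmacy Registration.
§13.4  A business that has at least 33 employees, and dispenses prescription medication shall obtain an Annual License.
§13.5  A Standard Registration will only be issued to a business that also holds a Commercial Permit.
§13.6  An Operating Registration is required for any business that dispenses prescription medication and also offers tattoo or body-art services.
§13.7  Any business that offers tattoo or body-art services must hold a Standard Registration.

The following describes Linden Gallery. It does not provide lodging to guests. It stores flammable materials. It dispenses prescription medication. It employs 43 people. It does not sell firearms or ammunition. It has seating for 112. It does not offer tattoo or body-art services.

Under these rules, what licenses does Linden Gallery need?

§13.1 does not provide lodging to guests; does not sell firearms or ammunition → Annual License exemption does not apply.
§13.2 does not sell firearms or ammunition → Municipal Certificate not required.
§13.3 dispenses prescription medication; employees 43 ≤ 94 → Pharmacy Registration not required.
§13.4 employees 43 ≥ 33; dispenses prescription medication → Annual License required.
§13.5 Standard Registration is not required → no effect.
§13.6 dispenses prescription medication; does not offer tattoo or body-art services → Operating Registration not required.
§13.7 does not offer tattoo or body-art services → Standard Registration not required.

Annual License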